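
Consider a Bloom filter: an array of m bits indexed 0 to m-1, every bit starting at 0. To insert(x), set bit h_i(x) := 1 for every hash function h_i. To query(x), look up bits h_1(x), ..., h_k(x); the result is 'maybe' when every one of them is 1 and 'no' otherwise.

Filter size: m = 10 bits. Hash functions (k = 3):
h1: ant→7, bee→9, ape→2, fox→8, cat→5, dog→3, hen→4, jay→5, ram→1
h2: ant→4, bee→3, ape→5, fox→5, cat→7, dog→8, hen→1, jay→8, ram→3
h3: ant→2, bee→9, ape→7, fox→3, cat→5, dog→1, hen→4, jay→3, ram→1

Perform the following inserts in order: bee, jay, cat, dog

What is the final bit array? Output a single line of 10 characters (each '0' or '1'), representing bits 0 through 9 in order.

Answer: 0101010111

Derivation:
Start: bits=0000000000
After insert 'bee': sets bits 3 9 -> bits=0001000001
After insert 'jay': sets bits 3 5 8 -> bits=0001010011
After insert 'cat': sets bits 5 7 -> bits=0001010111
After insert 'dog': sets bits 1 3 8 -> bits=0101010111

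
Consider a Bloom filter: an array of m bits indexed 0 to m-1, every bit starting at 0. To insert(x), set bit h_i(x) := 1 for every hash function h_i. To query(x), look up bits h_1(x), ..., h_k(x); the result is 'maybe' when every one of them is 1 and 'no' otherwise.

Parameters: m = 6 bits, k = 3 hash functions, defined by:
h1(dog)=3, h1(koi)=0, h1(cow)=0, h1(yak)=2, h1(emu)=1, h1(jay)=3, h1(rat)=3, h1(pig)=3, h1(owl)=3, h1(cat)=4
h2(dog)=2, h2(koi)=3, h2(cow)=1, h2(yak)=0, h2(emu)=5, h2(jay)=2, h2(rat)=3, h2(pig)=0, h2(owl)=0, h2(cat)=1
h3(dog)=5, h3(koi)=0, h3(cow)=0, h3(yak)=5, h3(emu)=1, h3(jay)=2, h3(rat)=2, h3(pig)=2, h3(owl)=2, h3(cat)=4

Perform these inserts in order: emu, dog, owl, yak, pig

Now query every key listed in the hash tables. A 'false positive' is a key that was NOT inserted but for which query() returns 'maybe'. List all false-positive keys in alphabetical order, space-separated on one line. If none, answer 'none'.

Start: bits=000000
After insert 'emu': sets bits 1 5 -> bits=010001
After insert 'dog': sets bits 2 3 5 -> bits=011101
After insert 'owl': sets bits 0 2 3 -> bits=111101
After insert 'yak': sets bits 0 2 5 -> bits=111101
After insert 'pig': sets bits 0 2 3 -> bits=111101
Not inserted: cat cow jay koi rat — query each against bits=111101:
query cat: checks bit1=1, bit4=0 (has a 0) -> no => not a false positive
query cow: checks bit0=1, bit1=1 (all 1) -> maybe => FALSE POSITIVE
query jay: checks bit2=1, bit3=1 (all 1) -> maybe => FALSE POSITIVE
query koi: checks bit0=1, bit3=1 (all 1) -> maybe => FALSE POSITIVE
query rat: checks bit2=1, bit3=1 (all 1) -> maybe => FALSE POSITIVE
False positives (alphabetical): cow jay koi rat

Answer: cow jay koi rat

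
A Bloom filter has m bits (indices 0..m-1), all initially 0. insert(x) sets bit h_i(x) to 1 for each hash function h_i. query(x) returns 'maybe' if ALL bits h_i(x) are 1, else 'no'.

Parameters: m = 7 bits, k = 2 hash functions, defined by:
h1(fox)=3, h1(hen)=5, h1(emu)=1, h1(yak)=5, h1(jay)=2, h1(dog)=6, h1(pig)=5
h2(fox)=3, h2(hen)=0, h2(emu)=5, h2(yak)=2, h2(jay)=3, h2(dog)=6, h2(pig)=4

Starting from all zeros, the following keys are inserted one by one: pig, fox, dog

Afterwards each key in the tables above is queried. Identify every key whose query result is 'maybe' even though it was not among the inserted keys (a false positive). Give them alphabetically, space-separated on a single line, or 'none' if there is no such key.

Start: bits=0000000
After insert 'pig': sets bits 4 5 -> bits=0000110
After insert 'fox': sets bits 3 -> bits=0001110
After insert 'dog': sets bits 6 -> bits=0001111
Not inserted: emu hen jay yak — query each against bits=0001111:
query emu: checks bit1=0, bit5=1 (has a 0) -> no => not a false positive
query hen: checks bit0=0, bit5=1 (has a 0) -> no => not a false positive
query jay: checks bit2=0, bit3=1 (has a 0) -> no => not a false positive
query yak: checks bit2=0, bit5=1 (has a 0) -> no => not a false positive
False positives (alphabetical): none

Answer: none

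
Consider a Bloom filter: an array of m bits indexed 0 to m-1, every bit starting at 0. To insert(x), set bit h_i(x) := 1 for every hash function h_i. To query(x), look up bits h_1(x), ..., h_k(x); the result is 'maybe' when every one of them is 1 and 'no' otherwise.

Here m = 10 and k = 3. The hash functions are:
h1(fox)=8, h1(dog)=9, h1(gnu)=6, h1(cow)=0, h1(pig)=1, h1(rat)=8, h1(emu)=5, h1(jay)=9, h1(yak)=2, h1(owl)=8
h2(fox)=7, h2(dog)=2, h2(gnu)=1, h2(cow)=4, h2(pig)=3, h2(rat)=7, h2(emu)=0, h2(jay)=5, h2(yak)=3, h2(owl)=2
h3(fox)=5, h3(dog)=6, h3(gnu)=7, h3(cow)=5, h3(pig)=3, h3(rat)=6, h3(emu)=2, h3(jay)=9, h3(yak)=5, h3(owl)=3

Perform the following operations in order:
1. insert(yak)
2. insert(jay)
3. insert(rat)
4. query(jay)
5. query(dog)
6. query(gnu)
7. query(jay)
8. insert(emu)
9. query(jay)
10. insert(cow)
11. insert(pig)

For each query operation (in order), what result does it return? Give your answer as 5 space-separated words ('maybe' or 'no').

Start: bits=0000000000
Op 1: insert yak -> sets bits 2 3 5 -> bits=0011010000
Op 2: insert jay -> sets bits 5 9 -> bits=0011010001
Op 3: insert rat -> sets bits 6 7 8 -> bits=0011011111
Op 4: query jay -> checks bit5=1, bit9=1 (all 1) -> maybe
Op 5: query dog -> checks bit2=1, bit6=1, bit9=1 (all 1) -> maybe
Op 6: query gnu -> checks bit1=0, bit6=1, bit7=1 (has a 0) -> no
Op 7: query jay -> checks bit5=1, bit9=1 (all 1) -> maybe
Op 8: insert emu -> sets bits 0 2 5 -> bits=1011011111
Op 9: query jay -> checks bit5=1, bit9=1 (all 1) -> maybe
Op 10: insert cow -> sets bits 0 4 5 -> bits=1011111111
Op 11: insert pig -> sets bits 1 3 -> bits=1111111111
Query results in order: maybe maybe no maybe maybe

Answer: maybe maybe no maybe maybe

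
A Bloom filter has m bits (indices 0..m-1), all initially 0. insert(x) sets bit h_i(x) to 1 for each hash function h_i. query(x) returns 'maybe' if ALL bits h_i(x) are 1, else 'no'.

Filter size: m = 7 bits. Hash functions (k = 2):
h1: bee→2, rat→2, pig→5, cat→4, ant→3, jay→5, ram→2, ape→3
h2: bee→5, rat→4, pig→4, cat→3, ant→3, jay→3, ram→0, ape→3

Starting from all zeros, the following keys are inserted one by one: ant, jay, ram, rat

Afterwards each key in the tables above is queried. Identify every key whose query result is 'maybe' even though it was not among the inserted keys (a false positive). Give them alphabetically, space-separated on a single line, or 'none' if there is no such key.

Answer: ape bee cat pig

Derivation:
Start: bits=0000000
After insert 'ant': sets bits 3 -> bits=0001000
After insert 'jay': sets bits 3 5 -> bits=0001010
After insert 'ram': sets bits 0 2 -> bits=1011010
After insert 'rat': sets bits 2 4 -> bits=1011110
Not inserted: ape bee cat pig — query each against bits=1011110:
query ape: checks bit3=1 (all 1) -> maybe => FALSE POSITIVE
query bee: checks bit2=1, bit5=1 (all 1) -> maybe => FALSE POSITIVE
query cat: checks bit3=1, bit4=1 (all 1) -> maybe => FALSE POSITIVE
query pig: checks bit4=1, bit5=1 (all 1) -> maybe => FALSE POSITIVE
False positives (alphabetical): ape bee cat pig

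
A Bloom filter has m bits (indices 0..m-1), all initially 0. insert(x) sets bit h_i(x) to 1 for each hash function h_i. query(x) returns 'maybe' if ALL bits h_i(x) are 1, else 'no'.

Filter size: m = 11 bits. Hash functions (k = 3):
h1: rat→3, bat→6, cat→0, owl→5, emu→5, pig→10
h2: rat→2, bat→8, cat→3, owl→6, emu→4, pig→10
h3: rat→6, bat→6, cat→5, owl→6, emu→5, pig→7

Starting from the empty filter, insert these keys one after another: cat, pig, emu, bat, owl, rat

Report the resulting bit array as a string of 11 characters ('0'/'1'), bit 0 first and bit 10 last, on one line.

Answer: 10111111101

Derivation:
Start: bits=00000000000
After insert 'cat': sets bits 0 3 5 -> bits=10010100000
After insert 'pig': sets bits 7 10 -> bits=10010101001
After insert 'emu': sets bits 4 5 -> bits=10011101001
After insert 'bat': sets bits 6 8 -> bits=10011111101
After insert 'owl': sets bits 5 6 -> bits=10011111101
After insert 'rat': sets bits 2 3 6 -> bits=10111111101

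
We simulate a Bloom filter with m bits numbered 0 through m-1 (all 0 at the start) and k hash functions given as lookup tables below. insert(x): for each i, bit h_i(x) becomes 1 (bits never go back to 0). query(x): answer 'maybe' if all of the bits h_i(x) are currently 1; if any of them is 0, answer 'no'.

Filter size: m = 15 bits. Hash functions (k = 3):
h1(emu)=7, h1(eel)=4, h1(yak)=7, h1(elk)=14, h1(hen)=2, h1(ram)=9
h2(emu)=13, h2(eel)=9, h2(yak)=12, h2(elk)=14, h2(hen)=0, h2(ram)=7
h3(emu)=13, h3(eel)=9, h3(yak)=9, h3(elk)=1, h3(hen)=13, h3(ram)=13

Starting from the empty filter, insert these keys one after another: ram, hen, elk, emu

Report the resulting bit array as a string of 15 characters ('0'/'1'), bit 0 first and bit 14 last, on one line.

Answer: 111000010100011

Derivation:
Start: bits=000000000000000
After insert 'ram': sets bits 7 9 13 -> bits=000000010100010
After insert 'hen': sets bits 0 2 13 -> bits=101000010100010
After insert 'elk': sets bits 1 14 -> bits=111000010100011
After insert 'emu': sets bits 7 13 -> bits=111000010100011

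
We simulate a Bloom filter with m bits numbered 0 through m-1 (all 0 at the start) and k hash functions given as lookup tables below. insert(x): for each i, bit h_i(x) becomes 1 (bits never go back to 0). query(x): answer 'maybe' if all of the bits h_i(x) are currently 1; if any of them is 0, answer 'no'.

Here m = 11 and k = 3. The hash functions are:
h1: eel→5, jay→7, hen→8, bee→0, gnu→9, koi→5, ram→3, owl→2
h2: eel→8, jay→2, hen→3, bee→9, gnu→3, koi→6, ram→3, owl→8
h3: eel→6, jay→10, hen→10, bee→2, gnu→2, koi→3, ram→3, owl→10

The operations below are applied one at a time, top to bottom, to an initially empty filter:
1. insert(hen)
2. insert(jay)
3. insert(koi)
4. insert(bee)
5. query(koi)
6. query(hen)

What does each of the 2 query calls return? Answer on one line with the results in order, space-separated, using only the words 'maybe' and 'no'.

Answer: maybe maybe

Derivation:
Start: bits=00000000000
Op 1: insert hen -> sets bits 3 8 10 -> bits=00010000101
Op 2: insert jay -> sets bits 2 7 10 -> bits=00110001101
Op 3: insert koi -> sets bits 3 5 6 -> bits=00110111101
Op 4: insert bee -> sets bits 0 2 9 -> bits=10110111111
Op 5: query koi -> checks bit3=1, bit5=1, bit6=1 (all 1) -> maybe
Op 6: query hen -> checks bit3=1, bit8=1, bit10=1 (all 1) -> maybe
Query results in order: maybe maybe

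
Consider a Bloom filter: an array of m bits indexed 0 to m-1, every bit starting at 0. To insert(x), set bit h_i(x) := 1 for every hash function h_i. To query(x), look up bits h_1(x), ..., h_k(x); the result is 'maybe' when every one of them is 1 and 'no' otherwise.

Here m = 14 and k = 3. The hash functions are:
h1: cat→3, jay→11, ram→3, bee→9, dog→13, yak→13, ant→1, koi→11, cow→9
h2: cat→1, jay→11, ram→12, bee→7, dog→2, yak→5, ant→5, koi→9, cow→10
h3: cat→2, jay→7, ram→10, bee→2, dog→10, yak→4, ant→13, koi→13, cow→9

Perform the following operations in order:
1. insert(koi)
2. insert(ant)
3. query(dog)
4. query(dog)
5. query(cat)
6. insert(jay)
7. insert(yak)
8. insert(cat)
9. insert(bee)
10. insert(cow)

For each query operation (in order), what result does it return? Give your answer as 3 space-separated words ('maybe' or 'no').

Answer: no no no

Derivation:
Start: bits=00000000000000
Op 1: insert koi -> sets bits 9 11 13 -> bits=00000000010101
Op 2: insert ant -> sets bits 1 5 13 -> bits=01000100010101
Op 3: query dog -> checks bit2=0, bit10=0, bit13=1 (has a 0) -> no
Op 4: query dog -> checks bit2=0, bit10=0, bit13=1 (has a 0) -> no
Op 5: query cat -> checks bit1=1, bit2=0, bit3=0 (has a 0) -> no
Op 6: insert jay -> sets bits 7 11 -> bits=01000101010101
Op 7: insert yak -> sets bits 4 5 13 -> bits=01001101010101
Op 8: insert cat -> sets bits 1 2 3 -> bits=01111101010101
Op 9: insert bee -> sets bits 2 7 9 -> bits=01111101010101
Op 10: insert cow -> sets bits 9 10 -> bits=01111101011101
Query results in order: no no no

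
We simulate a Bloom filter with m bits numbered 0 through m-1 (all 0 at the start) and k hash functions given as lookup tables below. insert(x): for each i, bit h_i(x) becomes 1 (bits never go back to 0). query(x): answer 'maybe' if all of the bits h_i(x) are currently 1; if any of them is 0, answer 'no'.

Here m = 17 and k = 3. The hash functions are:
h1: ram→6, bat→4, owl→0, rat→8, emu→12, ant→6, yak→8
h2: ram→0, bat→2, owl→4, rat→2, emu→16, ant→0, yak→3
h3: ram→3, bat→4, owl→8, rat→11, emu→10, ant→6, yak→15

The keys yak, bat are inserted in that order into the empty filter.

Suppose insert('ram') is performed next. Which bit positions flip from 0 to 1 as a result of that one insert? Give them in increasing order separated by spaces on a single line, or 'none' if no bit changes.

Start: bits=00000000000000000
After insert 'yak': sets bits 3 8 15 -> bits=00010000100000010
After insert 'bat': sets bits 2 4 -> bits=00111000100000010
insert 'ram' would touch bits 0 3 6; currently bit0=0, bit3=1, bit6=0
Bits that are 0 among those (would change 0->1): 0 6

Answer: 0 6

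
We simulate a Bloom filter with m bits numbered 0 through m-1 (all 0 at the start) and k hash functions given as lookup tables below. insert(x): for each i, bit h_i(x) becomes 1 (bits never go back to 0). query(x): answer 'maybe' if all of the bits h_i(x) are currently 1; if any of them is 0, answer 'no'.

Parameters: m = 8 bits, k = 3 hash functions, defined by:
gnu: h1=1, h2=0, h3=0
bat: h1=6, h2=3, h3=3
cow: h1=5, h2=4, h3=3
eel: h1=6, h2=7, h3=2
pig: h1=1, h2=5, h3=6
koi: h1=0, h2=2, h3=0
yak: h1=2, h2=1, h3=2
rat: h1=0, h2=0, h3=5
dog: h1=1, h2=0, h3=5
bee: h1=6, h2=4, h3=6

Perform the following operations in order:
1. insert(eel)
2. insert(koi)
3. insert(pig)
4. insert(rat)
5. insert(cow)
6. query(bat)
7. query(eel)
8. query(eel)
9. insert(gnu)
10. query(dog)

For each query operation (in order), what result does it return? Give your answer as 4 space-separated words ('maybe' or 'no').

Start: bits=00000000
Op 1: insert eel -> sets bits 2 6 7 -> bits=00100011
Op 2: insert koi -> sets bits 0 2 -> bits=10100011
Op 3: insert pig -> sets bits 1 5 6 -> bits=11100111
Op 4: insert rat -> sets bits 0 5 -> bits=11100111
Op 5: insert cow -> sets bits 3 4 5 -> bits=11111111
Op 6: query bat -> checks bit3=1, bit6=1 (all 1) -> maybe
Op 7: query eel -> checks bit2=1, bit6=1, bit7=1 (all 1) -> maybe
Op 8: query eel -> checks bit2=1, bit6=1, bit7=1 (all 1) -> maybe
Op 9: insert gnu -> sets bits 0 1 -> bits=11111111
Op 10: query dog -> checks bit0=1, bit1=1, bit5=1 (all 1) -> maybe
Query results in order: maybe maybe maybe maybe

Answer: maybe maybe maybe maybe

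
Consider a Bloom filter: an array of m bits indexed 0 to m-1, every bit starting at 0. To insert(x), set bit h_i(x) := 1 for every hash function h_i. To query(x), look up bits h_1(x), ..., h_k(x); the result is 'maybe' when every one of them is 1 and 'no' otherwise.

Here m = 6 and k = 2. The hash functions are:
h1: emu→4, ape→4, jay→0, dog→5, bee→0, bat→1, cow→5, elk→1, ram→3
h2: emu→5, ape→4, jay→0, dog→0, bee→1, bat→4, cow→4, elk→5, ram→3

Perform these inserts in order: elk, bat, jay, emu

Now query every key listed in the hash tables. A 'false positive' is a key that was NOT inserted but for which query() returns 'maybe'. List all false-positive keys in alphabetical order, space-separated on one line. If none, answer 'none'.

Start: bits=000000
After insert 'elk': sets bits 1 5 -> bits=010001
After insert 'bat': sets bits 1 4 -> bits=010011
After insert 'jay': sets bits 0 -> bits=110011
After insert 'emu': sets bits 4 5 -> bits=110011
Not inserted: ape bee cow dog ram — query each against bits=110011:
query ape: checks bit4=1 (all 1) -> maybe => FALSE POSITIVE
query bee: checks bit0=1, bit1=1 (all 1) -> maybe => FALSE POSITIVE
query cow: checks bit4=1, bit5=1 (all 1) -> maybe => FALSE POSITIVE
query dog: checks bit0=1, bit5=1 (all 1) -> maybe => FALSE POSITIVE
query ram: checks bit3=0 (has a 0) -> no => not a false positive
False positives (alphabetical): ape bee cow dog

Answer: ape bee cow dog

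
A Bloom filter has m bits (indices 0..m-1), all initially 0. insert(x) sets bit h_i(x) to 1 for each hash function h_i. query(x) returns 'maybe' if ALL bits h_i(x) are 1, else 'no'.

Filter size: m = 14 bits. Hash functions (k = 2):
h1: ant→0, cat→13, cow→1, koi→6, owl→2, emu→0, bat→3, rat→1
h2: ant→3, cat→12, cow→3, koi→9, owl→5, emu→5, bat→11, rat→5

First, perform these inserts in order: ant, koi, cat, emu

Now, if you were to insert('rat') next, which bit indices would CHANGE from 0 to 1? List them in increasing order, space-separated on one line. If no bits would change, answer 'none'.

Answer: 1

Derivation:
Start: bits=00000000000000
After insert 'ant': sets bits 0 3 -> bits=10010000000000
After insert 'koi': sets bits 6 9 -> bits=10010010010000
After insert 'cat': sets bits 12 13 -> bits=10010010010011
After insert 'emu': sets bits 0 5 -> bits=10010110010011
insert 'rat' would touch bits 1 5; currently bit1=0, bit5=1
Bits that are 0 among those (would change 0->1): 1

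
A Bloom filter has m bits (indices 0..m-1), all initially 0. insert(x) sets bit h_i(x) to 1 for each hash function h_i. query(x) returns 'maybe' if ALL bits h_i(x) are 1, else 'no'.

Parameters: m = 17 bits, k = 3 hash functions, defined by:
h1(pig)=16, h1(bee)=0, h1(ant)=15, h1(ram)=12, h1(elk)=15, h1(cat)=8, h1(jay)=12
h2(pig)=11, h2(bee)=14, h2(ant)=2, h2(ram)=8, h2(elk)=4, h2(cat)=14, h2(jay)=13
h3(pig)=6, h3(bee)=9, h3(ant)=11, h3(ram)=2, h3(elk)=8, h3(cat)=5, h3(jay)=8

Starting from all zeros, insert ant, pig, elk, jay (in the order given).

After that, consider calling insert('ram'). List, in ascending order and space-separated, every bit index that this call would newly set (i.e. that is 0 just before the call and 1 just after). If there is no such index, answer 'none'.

Answer: none

Derivation:
Start: bits=00000000000000000
After insert 'ant': sets bits 2 11 15 -> bits=00100000000100010
After insert 'pig': sets bits 6 11 16 -> bits=00100010000100011
After insert 'elk': sets bits 4 8 15 -> bits=00101010100100011
After insert 'jay': sets bits 8 12 13 -> bits=00101010100111011
insert 'ram' would touch bits 2 8 12; currently bit2=1, bit8=1, bit12=1
Bits that are 0 among those (would change 0->1): none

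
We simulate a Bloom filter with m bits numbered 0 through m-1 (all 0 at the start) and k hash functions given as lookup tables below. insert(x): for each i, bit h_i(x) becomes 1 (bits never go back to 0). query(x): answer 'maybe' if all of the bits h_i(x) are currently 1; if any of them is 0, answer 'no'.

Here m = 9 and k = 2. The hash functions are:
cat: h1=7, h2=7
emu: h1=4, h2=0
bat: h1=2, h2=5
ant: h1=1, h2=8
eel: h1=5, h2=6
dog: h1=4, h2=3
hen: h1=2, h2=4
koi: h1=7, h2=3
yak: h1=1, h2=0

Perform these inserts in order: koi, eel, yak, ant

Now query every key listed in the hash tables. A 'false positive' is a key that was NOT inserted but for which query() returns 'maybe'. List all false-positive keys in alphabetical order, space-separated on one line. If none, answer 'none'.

Answer: cat

Derivation:
Start: bits=000000000
After insert 'koi': sets bits 3 7 -> bits=000100010
After insert 'eel': sets bits 5 6 -> bits=000101110
After insert 'yak': sets bits 0 1 -> bits=110101110
After insert 'ant': sets bits 1 8 -> bits=110101111
Not inserted: bat cat dog emu hen — query each against bits=110101111:
query bat: checks bit2=0, bit5=1 (has a 0) -> no => not a false positive
query cat: checks bit7=1 (all 1) -> maybe => FALSE POSITIVE
query dog: checks bit3=1, bit4=0 (has a 0) -> no => not a false positive
query emu: checks bit0=1, bit4=0 (has a 0) -> no => not a false positive
query hen: checks bit2=0, bit4=0 (has a 0) -> no => not a false positive
False positives (alphabetical): cat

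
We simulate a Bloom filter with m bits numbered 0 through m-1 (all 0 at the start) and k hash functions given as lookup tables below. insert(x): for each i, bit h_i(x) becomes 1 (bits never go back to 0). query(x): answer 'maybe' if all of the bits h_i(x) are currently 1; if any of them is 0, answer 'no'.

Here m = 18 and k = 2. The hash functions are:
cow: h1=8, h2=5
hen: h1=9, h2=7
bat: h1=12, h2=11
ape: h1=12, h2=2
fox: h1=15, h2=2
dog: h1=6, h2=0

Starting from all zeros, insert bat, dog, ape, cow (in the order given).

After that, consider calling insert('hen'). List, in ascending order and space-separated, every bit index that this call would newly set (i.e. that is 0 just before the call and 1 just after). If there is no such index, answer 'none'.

Answer: 7 9

Derivation:
Start: bits=000000000000000000
After insert 'bat': sets bits 11 12 -> bits=000000000001100000
After insert 'dog': sets bits 0 6 -> bits=100000100001100000
After insert 'ape': sets bits 2 12 -> bits=101000100001100000
After insert 'cow': sets bits 5 8 -> bits=101001101001100000
insert 'hen' would touch bits 7 9; currently bit7=0, bit9=0
Bits that are 0 among those (would change 0->1): 7 9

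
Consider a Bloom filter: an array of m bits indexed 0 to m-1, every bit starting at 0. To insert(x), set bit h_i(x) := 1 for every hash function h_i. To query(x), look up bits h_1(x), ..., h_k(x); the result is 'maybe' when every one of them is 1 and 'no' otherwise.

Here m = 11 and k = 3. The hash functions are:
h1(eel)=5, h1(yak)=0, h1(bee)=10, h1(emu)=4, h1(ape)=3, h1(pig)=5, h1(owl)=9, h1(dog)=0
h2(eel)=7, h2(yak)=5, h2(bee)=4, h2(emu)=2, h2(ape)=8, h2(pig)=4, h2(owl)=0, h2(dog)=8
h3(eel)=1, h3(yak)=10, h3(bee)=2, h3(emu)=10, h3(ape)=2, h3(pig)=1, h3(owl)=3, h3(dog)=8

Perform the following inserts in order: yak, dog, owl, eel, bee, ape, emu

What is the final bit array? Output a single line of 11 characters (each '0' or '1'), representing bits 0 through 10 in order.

Start: bits=00000000000
After insert 'yak': sets bits 0 5 10 -> bits=10000100001
After insert 'dog': sets bits 0 8 -> bits=10000100101
After insert 'owl': sets bits 0 3 9 -> bits=10010100111
After insert 'eel': sets bits 1 5 7 -> bits=11010101111
After insert 'bee': sets bits 2 4 10 -> bits=11111101111
After insert 'ape': sets bits 2 3 8 -> bits=11111101111
After insert 'emu': sets bits 2 4 10 -> bits=11111101111

Answer: 11111101111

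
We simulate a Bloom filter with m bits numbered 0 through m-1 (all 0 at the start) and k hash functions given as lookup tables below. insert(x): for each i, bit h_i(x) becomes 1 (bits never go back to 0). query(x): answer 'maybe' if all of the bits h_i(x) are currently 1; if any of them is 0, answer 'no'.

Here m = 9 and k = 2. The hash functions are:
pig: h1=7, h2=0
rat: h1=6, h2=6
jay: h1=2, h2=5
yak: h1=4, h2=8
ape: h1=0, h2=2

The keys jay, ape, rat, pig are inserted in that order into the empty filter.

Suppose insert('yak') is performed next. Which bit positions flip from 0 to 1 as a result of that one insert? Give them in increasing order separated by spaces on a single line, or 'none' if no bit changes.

Start: bits=000000000
After insert 'jay': sets bits 2 5 -> bits=001001000
After insert 'ape': sets bits 0 2 -> bits=101001000
After insert 'rat': sets bits 6 -> bits=101001100
After insert 'pig': sets bits 0 7 -> bits=101001110
insert 'yak' would touch bits 4 8; currently bit4=0, bit8=0
Bits that are 0 among those (would change 0->1): 4 8

Answer: 4 8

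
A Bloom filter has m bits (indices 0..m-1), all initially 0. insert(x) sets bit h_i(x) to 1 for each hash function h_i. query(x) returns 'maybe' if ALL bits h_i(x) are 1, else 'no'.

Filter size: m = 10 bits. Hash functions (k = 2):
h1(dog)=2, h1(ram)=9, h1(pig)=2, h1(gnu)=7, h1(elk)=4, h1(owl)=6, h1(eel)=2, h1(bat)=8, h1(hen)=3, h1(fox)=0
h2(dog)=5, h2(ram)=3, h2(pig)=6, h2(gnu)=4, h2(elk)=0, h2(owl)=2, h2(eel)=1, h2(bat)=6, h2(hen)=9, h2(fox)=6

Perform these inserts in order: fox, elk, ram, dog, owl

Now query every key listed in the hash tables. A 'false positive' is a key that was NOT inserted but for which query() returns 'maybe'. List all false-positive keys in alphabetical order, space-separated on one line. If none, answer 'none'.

Start: bits=0000000000
After insert 'fox': sets bits 0 6 -> bits=1000001000
After insert 'elk': sets bits 0 4 -> bits=1000101000
After insert 'ram': sets bits 3 9 -> bits=1001101001
After insert 'dog': sets bits 2 5 -> bits=1011111001
After insert 'owl': sets bits 2 6 -> bits=1011111001
Not inserted: bat eel gnu hen pig — query each against bits=1011111001:
query bat: checks bit6=1, bit8=0 (has a 0) -> no => not a false positive
query eel: checks bit1=0, bit2=1 (has a 0) -> no => not a false positive
query gnu: checks bit4=1, bit7=0 (has a 0) -> no => not a false positive
query hen: checks bit3=1, bit9=1 (all 1) -> maybe => FALSE POSITIVE
query pig: checks bit2=1, bit6=1 (all 1) -> maybe => FALSE POSITIVE
False positives (alphabetical): hen pig

Answer: hen pig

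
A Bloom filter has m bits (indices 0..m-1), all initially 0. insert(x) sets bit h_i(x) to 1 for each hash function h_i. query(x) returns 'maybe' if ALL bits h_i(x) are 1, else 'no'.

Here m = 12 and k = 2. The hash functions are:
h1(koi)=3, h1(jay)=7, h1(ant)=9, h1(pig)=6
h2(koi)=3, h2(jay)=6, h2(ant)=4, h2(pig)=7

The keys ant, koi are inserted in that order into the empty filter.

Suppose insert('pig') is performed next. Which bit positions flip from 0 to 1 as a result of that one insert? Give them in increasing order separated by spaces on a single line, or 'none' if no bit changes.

Answer: 6 7

Derivation:
Start: bits=000000000000
After insert 'ant': sets bits 4 9 -> bits=000010000100
After insert 'koi': sets bits 3 -> bits=000110000100
insert 'pig' would touch bits 6 7; currently bit6=0, bit7=0
Bits that are 0 among those (would change 0->1): 6 7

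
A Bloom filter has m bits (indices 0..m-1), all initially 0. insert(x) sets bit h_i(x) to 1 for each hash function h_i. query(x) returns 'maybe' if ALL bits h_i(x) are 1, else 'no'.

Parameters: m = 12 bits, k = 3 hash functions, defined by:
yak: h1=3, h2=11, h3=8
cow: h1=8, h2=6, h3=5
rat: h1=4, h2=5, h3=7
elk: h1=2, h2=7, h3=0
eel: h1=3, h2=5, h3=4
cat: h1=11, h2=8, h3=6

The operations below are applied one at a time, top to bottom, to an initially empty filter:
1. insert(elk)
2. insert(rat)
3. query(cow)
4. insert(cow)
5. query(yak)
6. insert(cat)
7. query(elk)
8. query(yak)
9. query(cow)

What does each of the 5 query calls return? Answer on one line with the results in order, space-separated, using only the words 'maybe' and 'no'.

Answer: no no maybe no maybe

Derivation:
Start: bits=000000000000
Op 1: insert elk -> sets bits 0 2 7 -> bits=101000010000
Op 2: insert rat -> sets bits 4 5 7 -> bits=101011010000
Op 3: query cow -> checks bit5=1, bit6=0, bit8=0 (has a 0) -> no
Op 4: insert cow -> sets bits 5 6 8 -> bits=101011111000
Op 5: query yak -> checks bit3=0, bit8=1, bit11=0 (has a 0) -> no
Op 6: insert cat -> sets bits 6 8 11 -> bits=101011111001
Op 7: query elk -> checks bit0=1, bit2=1, bit7=1 (all 1) -> maybe
Op 8: query yak -> checks bit3=0, bit8=1, bit11=1 (has a 0) -> no
Op 9: query cow -> checks bit5=1, bit6=1, bit8=1 (all 1) -> maybe
Query results in order: no no maybe no maybe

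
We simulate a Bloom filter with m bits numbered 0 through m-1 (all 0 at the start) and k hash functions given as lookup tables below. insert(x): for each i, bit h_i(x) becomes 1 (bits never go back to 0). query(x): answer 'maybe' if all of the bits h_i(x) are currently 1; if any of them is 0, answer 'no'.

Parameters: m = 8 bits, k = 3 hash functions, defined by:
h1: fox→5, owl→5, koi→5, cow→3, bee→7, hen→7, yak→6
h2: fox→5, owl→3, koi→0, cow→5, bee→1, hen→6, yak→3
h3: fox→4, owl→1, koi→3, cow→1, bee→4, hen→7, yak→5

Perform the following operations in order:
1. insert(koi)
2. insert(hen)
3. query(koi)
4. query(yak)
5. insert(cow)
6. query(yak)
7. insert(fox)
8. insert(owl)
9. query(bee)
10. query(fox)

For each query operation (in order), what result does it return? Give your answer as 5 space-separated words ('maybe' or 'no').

Answer: maybe maybe maybe maybe maybe

Derivation:
Start: bits=00000000
Op 1: insert koi -> sets bits 0 3 5 -> bits=10010100
Op 2: insert hen -> sets bits 6 7 -> bits=10010111
Op 3: query koi -> checks bit0=1, bit3=1, bit5=1 (all 1) -> maybe
Op 4: query yak -> checks bit3=1, bit5=1, bit6=1 (all 1) -> maybe
Op 5: insert cow -> sets bits 1 3 5 -> bits=11010111
Op 6: query yak -> checks bit3=1, bit5=1, bit6=1 (all 1) -> maybe
Op 7: insert fox -> sets bits 4 5 -> bits=11011111
Op 8: insert owl -> sets bits 1 3 5 -> bits=11011111
Op 9: query bee -> checks bit1=1, bit4=1, bit7=1 (all 1) -> maybe
Op 10: query fox -> checks bit4=1, bit5=1 (all 1) -> maybe
Query results in order: maybe maybe maybe maybe maybe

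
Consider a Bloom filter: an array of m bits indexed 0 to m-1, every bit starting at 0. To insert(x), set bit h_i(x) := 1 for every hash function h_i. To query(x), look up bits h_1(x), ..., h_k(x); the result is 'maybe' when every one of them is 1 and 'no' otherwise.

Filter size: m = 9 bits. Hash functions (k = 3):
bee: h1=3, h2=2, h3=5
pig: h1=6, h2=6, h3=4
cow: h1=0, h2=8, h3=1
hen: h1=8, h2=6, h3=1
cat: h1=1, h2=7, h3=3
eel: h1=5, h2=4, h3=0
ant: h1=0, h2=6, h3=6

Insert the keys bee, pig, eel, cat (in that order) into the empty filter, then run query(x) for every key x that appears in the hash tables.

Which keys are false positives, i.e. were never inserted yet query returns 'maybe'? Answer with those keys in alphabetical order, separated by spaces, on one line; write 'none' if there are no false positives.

Answer: ant

Derivation:
Start: bits=000000000
After insert 'bee': sets bits 2 3 5 -> bits=001101000
After insert 'pig': sets bits 4 6 -> bits=001111100
After insert 'eel': sets bits 0 4 5 -> bits=101111100
After insert 'cat': sets bits 1 3 7 -> bits=111111110
Not inserted: ant cow hen — query each against bits=111111110:
query ant: checks bit0=1, bit6=1 (all 1) -> maybe => FALSE POSITIVE
query cow: checks bit0=1, bit1=1, bit8=0 (has a 0) -> no => not a false positive
query hen: checks bit1=1, bit6=1, bit8=0 (has a 0) -> no => not a false positive
False positives (alphabetical): ant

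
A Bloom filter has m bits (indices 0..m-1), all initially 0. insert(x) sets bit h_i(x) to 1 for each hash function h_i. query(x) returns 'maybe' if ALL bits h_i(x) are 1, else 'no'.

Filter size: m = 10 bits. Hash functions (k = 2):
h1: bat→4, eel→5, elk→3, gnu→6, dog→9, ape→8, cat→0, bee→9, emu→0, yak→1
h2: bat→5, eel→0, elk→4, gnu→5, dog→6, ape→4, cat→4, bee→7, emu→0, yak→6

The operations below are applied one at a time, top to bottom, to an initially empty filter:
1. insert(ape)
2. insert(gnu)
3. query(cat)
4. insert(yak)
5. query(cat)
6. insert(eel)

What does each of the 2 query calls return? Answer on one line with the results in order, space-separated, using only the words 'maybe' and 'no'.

Start: bits=0000000000
Op 1: insert ape -> sets bits 4 8 -> bits=0000100010
Op 2: insert gnu -> sets bits 5 6 -> bits=0000111010
Op 3: query cat -> checks bit0=0, bit4=1 (has a 0) -> no
Op 4: insert yak -> sets bits 1 6 -> bits=0100111010
Op 5: query cat -> checks bit0=0, bit4=1 (has a 0) -> no
Op 6: insert eel -> sets bits 0 5 -> bits=1100111010
Query results in order: no no

Answer: no no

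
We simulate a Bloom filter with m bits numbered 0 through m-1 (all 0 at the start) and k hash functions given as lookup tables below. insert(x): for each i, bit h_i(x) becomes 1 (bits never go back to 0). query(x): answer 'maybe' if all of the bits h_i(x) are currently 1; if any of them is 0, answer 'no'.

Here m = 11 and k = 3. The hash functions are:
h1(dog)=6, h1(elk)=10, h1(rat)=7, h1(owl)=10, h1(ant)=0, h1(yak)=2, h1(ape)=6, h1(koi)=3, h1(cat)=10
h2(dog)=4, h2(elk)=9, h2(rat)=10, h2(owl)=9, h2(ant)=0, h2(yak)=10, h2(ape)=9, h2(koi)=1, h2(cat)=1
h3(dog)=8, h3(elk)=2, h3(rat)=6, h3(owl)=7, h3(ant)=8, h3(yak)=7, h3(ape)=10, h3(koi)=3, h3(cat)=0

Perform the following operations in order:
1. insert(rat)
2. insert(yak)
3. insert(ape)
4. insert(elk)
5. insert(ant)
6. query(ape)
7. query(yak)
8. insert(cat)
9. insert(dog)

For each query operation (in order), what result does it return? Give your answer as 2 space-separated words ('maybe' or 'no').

Start: bits=00000000000
Op 1: insert rat -> sets bits 6 7 10 -> bits=00000011001
Op 2: insert yak -> sets bits 2 7 10 -> bits=00100011001
Op 3: insert ape -> sets bits 6 9 10 -> bits=00100011011
Op 4: insert elk -> sets bits 2 9 10 -> bits=00100011011
Op 5: insert ant -> sets bits 0 8 -> bits=10100011111
Op 6: query ape -> checks bit6=1, bit9=1, bit10=1 (all 1) -> maybe
Op 7: query yak -> checks bit2=1, bit7=1, bit10=1 (all 1) -> maybe
Op 8: insert cat -> sets bits 0 1 10 -> bits=11100011111
Op 9: insert dog -> sets bits 4 6 8 -> bits=11101011111
Query results in order: maybe maybe

Answer: maybe maybe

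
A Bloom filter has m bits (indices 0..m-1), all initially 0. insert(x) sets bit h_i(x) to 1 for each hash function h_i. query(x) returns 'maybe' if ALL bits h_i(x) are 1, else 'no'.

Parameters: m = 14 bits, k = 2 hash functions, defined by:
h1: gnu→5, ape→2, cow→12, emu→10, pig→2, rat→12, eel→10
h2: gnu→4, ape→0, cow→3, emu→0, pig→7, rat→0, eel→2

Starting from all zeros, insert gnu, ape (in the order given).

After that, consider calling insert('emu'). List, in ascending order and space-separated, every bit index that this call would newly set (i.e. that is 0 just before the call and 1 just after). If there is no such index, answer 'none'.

Start: bits=00000000000000
After insert 'gnu': sets bits 4 5 -> bits=00001100000000
After insert 'ape': sets bits 0 2 -> bits=10101100000000
insert 'emu' would touch bits 0 10; currently bit0=1, bit10=0
Bits that are 0 among those (would change 0->1): 10

Answer: 10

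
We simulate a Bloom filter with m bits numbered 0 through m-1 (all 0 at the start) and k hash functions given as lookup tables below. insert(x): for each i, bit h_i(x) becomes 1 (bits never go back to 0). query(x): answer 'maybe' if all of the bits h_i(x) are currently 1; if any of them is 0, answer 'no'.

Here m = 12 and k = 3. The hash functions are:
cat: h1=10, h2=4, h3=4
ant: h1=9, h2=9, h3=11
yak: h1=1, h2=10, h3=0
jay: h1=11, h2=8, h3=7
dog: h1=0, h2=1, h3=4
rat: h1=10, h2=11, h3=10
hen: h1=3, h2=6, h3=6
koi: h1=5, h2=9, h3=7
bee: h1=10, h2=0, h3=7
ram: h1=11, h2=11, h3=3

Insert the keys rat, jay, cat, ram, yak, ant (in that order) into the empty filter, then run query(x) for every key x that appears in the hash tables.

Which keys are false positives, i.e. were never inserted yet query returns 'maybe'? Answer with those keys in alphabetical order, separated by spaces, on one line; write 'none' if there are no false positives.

Start: bits=000000000000
After insert 'rat': sets bits 10 11 -> bits=000000000011
After insert 'jay': sets bits 7 8 11 -> bits=000000011011
After insert 'cat': sets bits 4 10 -> bits=000010011011
After insert 'ram': sets bits 3 11 -> bits=000110011011
After insert 'yak': sets bits 0 1 10 -> bits=110110011011
After insert 'ant': sets bits 9 11 -> bits=110110011111
Not inserted: bee dog hen koi — query each against bits=110110011111:
query bee: checks bit0=1, bit7=1, bit10=1 (all 1) -> maybe => FALSE POSITIVE
query dog: checks bit0=1, bit1=1, bit4=1 (all 1) -> maybe => FALSE POSITIVE
query hen: checks bit3=1, bit6=0 (has a 0) -> no => not a false positive
query koi: checks bit5=0, bit7=1, bit9=1 (has a 0) -> no => not a false positive
False positives (alphabetical): bee dog

Answer: bee dog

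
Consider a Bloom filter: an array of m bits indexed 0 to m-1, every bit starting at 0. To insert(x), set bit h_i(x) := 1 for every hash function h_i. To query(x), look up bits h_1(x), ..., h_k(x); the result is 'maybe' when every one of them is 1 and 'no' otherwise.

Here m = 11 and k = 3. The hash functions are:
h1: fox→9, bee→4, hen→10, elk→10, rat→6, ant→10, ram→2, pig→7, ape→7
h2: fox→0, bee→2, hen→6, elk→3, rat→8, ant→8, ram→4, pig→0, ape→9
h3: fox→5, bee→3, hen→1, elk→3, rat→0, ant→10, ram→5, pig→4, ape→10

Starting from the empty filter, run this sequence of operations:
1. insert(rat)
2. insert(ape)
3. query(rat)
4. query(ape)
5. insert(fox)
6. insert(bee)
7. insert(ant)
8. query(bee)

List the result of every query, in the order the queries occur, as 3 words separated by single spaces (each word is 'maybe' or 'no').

Start: bits=00000000000
Op 1: insert rat -> sets bits 0 6 8 -> bits=10000010100
Op 2: insert ape -> sets bits 7 9 10 -> bits=10000011111
Op 3: query rat -> checks bit0=1, bit6=1, bit8=1 (all 1) -> maybe
Op 4: query ape -> checks bit7=1, bit9=1, bit10=1 (all 1) -> maybe
Op 5: insert fox -> sets bits 0 5 9 -> bits=10000111111
Op 6: insert bee -> sets bits 2 3 4 -> bits=10111111111
Op 7: insert ant -> sets bits 8 10 -> bits=10111111111
Op 8: query bee -> checks bit2=1, bit3=1, bit4=1 (all 1) -> maybe
Query results in order: maybe maybe maybe

Answer: maybe maybe maybe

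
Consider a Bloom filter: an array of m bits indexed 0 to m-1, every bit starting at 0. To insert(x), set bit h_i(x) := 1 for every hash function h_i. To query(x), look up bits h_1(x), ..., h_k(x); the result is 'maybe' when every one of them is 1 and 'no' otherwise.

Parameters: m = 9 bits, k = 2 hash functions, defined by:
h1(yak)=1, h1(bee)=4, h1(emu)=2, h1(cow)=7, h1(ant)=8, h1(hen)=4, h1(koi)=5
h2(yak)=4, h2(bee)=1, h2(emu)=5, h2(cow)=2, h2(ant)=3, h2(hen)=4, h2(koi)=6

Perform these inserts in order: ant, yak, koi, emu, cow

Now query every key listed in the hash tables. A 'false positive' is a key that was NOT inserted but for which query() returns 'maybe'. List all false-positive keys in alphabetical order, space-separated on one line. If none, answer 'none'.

Start: bits=000000000
After insert 'ant': sets bits 3 8 -> bits=000100001
After insert 'yak': sets bits 1 4 -> bits=010110001
After insert 'koi': sets bits 5 6 -> bits=010111101
After insert 'emu': sets bits 2 5 -> bits=011111101
After insert 'cow': sets bits 2 7 -> bits=011111111
Not inserted: bee hen — query each against bits=011111111:
query bee: checks bit1=1, bit4=1 (all 1) -> maybe => FALSE POSITIVE
query hen: checks bit4=1 (all 1) -> maybe => FALSE POSITIVE
False positives (alphabetical): bee hen

Answer: bee hen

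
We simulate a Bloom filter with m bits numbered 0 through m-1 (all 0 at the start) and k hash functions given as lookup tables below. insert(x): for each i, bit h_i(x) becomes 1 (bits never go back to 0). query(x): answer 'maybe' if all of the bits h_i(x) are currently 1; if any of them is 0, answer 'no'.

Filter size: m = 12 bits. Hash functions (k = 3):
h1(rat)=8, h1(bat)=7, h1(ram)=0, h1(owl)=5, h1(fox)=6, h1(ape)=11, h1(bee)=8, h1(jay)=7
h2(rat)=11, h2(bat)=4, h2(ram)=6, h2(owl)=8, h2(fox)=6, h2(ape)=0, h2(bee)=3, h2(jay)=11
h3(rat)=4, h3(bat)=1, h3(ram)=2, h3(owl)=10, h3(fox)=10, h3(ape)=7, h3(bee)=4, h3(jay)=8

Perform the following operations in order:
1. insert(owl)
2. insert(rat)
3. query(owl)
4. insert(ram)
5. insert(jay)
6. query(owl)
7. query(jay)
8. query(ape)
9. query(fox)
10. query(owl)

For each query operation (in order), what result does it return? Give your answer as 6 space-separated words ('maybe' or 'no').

Start: bits=000000000000
Op 1: insert owl -> sets bits 5 8 10 -> bits=000001001010
Op 2: insert rat -> sets bits 4 8 11 -> bits=000011001011
Op 3: query owl -> checks bit5=1, bit8=1, bit10=1 (all 1) -> maybe
Op 4: insert ram -> sets bits 0 2 6 -> bits=101011101011
Op 5: insert jay -> sets bits 7 8 11 -> bits=101011111011
Op 6: query owl -> checks bit5=1, bit8=1, bit10=1 (all 1) -> maybe
Op 7: query jay -> checks bit7=1, bit8=1, bit11=1 (all 1) -> maybe
Op 8: query ape -> checks bit0=1, bit7=1, bit11=1 (all 1) -> maybe
Op 9: query fox -> checks bit6=1, bit10=1 (all 1) -> maybe
Op 10: query owl -> checks bit5=1, bit8=1, bit10=1 (all 1) -> maybe
Query results in order: maybe maybe maybe maybe maybe maybe

Answer: maybe maybe maybe maybe maybe maybe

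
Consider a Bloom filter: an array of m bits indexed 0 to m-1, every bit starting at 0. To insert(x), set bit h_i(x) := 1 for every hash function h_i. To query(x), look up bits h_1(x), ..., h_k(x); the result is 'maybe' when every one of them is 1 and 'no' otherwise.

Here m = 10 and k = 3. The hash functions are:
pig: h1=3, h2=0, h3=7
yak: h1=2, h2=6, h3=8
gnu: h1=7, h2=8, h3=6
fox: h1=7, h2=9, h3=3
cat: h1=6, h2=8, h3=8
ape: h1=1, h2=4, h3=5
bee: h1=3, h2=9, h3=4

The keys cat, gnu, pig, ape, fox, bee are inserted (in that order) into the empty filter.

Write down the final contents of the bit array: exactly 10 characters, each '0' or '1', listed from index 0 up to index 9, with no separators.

Start: bits=0000000000
After insert 'cat': sets bits 6 8 -> bits=0000001010
After insert 'gnu': sets bits 6 7 8 -> bits=0000001110
After insert 'pig': sets bits 0 3 7 -> bits=1001001110
After insert 'ape': sets bits 1 4 5 -> bits=1101111110
After insert 'fox': sets bits 3 7 9 -> bits=1101111111
After insert 'bee': sets bits 3 4 9 -> bits=1101111111

Answer: 1101111111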